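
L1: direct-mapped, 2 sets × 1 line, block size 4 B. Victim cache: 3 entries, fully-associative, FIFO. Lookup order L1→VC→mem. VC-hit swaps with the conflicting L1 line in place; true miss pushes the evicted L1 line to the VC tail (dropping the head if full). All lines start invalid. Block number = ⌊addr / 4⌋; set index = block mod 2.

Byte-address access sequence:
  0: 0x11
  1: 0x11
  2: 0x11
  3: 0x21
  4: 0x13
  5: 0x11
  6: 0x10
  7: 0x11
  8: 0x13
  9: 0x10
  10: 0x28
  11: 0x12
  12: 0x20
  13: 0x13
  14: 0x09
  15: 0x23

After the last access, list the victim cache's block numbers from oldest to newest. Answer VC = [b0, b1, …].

VC = [2, 10, 4]

  [0] addr=0x11 blk=4 s=0: MISS | VC []
  [1] addr=0x11 blk=4 s=0: L1-HIT | VC []
  [2] addr=0x11 blk=4 s=0: L1-HIT | VC []
  [3] addr=0x21 blk=8 s=0: MISS | VC [4]
  [4] addr=0x13 blk=4 s=0: VC-HIT | VC [8]
  [5] addr=0x11 blk=4 s=0: L1-HIT | VC [8]
  [6] addr=0x10 blk=4 s=0: L1-HIT | VC [8]
  [7] addr=0x11 blk=4 s=0: L1-HIT | VC [8]
  [8] addr=0x13 blk=4 s=0: L1-HIT | VC [8]
  [9] addr=0x10 blk=4 s=0: L1-HIT | VC [8]
  [10] addr=0x28 blk=10 s=0: MISS | VC [8, 4]
  [11] addr=0x12 blk=4 s=0: VC-HIT | VC [8, 10]
  [12] addr=0x20 blk=8 s=0: VC-HIT | VC [4, 10]
  [13] addr=0x13 blk=4 s=0: VC-HIT | VC [8, 10]
  [14] addr=0x9 blk=2 s=0: MISS | VC [8, 10, 4]
  [15] addr=0x23 blk=8 s=0: VC-HIT | VC [2, 10, 4]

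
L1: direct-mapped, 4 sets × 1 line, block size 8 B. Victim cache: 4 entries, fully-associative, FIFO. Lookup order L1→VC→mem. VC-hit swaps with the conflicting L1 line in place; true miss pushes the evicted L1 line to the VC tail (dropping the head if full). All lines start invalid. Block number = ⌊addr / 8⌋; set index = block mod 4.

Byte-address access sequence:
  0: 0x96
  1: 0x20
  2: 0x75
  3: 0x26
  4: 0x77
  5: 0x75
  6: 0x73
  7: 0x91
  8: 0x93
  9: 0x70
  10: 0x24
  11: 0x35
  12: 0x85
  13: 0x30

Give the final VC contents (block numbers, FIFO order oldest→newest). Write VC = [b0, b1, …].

VC = [18, 14, 4]

0: 0x96 (blk 18, set 2) → MISS  vc=[]
1: 0x20 (blk 4, set 0) → MISS  vc=[]
2: 0x75 (blk 14, set 2) → MISS  vc=[18]
3: 0x26 (blk 4, set 0) → L1-HIT  vc=[18]
4: 0x77 (blk 14, set 2) → L1-HIT  vc=[18]
5: 0x75 (blk 14, set 2) → L1-HIT  vc=[18]
6: 0x73 (blk 14, set 2) → L1-HIT  vc=[18]
7: 0x91 (blk 18, set 2) → VC-HIT  vc=[14]
8: 0x93 (blk 18, set 2) → L1-HIT  vc=[14]
9: 0x70 (blk 14, set 2) → VC-HIT  vc=[18]
10: 0x24 (blk 4, set 0) → L1-HIT  vc=[18]
11: 0x35 (blk 6, set 2) → MISS  vc=[18, 14]
12: 0x85 (blk 16, set 0) → MISS  vc=[18, 14, 4]
13: 0x30 (blk 6, set 2) → L1-HIT  vc=[18, 14, 4]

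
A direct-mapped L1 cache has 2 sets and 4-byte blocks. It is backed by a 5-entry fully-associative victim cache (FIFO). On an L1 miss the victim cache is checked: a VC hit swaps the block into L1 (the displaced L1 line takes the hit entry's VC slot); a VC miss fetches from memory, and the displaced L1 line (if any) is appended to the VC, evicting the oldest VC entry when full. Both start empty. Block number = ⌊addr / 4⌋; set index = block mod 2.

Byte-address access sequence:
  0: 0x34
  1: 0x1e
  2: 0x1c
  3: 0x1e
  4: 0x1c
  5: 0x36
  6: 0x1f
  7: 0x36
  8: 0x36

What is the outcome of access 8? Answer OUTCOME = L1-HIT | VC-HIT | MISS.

  [0] addr=0x34 blk=13 s=1: MISS | VC []
  [1] addr=0x1e blk=7 s=1: MISS | VC [13]
  [2] addr=0x1c blk=7 s=1: L1-HIT | VC [13]
  [3] addr=0x1e blk=7 s=1: L1-HIT | VC [13]
  [4] addr=0x1c blk=7 s=1: L1-HIT | VC [13]
  [5] addr=0x36 blk=13 s=1: VC-HIT | VC [7]
  [6] addr=0x1f blk=7 s=1: VC-HIT | VC [13]
  [7] addr=0x36 blk=13 s=1: VC-HIT | VC [7]
  [8] addr=0x36 blk=13 s=1: L1-HIT | VC [7]

OUTCOME = L1-HIT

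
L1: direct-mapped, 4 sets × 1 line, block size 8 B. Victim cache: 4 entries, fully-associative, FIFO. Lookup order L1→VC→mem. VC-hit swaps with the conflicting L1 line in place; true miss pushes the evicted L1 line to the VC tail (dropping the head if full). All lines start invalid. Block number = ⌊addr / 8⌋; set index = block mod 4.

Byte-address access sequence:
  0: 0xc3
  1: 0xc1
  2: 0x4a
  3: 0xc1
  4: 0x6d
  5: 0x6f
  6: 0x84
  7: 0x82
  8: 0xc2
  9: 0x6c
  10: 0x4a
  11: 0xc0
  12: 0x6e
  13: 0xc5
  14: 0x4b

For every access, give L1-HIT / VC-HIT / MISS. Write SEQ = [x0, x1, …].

  [0] addr=0xc3 blk=24 s=0: MISS | VC []
  [1] addr=0xc1 blk=24 s=0: L1-HIT | VC []
  [2] addr=0x4a blk=9 s=1: MISS | VC []
  [3] addr=0xc1 blk=24 s=0: L1-HIT | VC []
  [4] addr=0x6d blk=13 s=1: MISS | VC [9]
  [5] addr=0x6f blk=13 s=1: L1-HIT | VC [9]
  [6] addr=0x84 blk=16 s=0: MISS | VC [9, 24]
  [7] addr=0x82 blk=16 s=0: L1-HIT | VC [9, 24]
  [8] addr=0xc2 blk=24 s=0: VC-HIT | VC [9, 16]
  [9] addr=0x6c blk=13 s=1: L1-HIT | VC [9, 16]
  [10] addr=0x4a blk=9 s=1: VC-HIT | VC [13, 16]
  [11] addr=0xc0 blk=24 s=0: L1-HIT | VC [13, 16]
  [12] addr=0x6e blk=13 s=1: VC-HIT | VC [9, 16]
  [13] addr=0xc5 blk=24 s=0: L1-HIT | VC [9, 16]
  [14] addr=0x4b blk=9 s=1: VC-HIT | VC [13, 16]

SEQ = [MISS, L1-HIT, MISS, L1-HIT, MISS, L1-HIT, MISS, L1-HIT, VC-HIT, L1-HIT, VC-HIT, L1-HIT, VC-HIT, L1-HIT, VC-HIT]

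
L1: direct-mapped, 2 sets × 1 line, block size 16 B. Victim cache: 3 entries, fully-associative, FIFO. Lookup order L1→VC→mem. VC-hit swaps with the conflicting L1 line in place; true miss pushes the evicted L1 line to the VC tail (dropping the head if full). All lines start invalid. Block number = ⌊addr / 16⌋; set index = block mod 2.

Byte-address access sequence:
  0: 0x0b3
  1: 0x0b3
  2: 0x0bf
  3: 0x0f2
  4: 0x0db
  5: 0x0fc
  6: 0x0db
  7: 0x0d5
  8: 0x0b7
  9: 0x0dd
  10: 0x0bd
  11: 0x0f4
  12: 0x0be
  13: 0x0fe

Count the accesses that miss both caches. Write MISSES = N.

0: 0xb3 (blk 11, set 1) → MISS  vc=[]
1: 0xb3 (blk 11, set 1) → L1-HIT  vc=[]
2: 0xbf (blk 11, set 1) → L1-HIT  vc=[]
3: 0xf2 (blk 15, set 1) → MISS  vc=[11]
4: 0xdb (blk 13, set 1) → MISS  vc=[11, 15]
5: 0xfc (blk 15, set 1) → VC-HIT  vc=[11, 13]
6: 0xdb (blk 13, set 1) → VC-HIT  vc=[11, 15]
7: 0xd5 (blk 13, set 1) → L1-HIT  vc=[11, 15]
8: 0xb7 (blk 11, set 1) → VC-HIT  vc=[13, 15]
9: 0xdd (blk 13, set 1) → VC-HIT  vc=[11, 15]
10: 0xbd (blk 11, set 1) → VC-HIT  vc=[13, 15]
11: 0xf4 (blk 15, set 1) → VC-HIT  vc=[13, 11]
12: 0xbe (blk 11, set 1) → VC-HIT  vc=[13, 15]
13: 0xfe (blk 15, set 1) → VC-HIT  vc=[13, 11]

MISSES = 3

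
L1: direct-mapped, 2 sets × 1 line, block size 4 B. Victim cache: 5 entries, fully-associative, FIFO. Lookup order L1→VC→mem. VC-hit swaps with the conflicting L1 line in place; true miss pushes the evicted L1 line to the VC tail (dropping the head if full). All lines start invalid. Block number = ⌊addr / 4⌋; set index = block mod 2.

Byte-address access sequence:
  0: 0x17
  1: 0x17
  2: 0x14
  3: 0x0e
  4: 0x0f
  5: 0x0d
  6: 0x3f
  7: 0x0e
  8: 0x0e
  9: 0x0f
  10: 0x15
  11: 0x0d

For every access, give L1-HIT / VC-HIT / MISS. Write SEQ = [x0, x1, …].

  [0] addr=0x17 blk=5 s=1: MISS | VC []
  [1] addr=0x17 blk=5 s=1: L1-HIT | VC []
  [2] addr=0x14 blk=5 s=1: L1-HIT | VC []
  [3] addr=0xe blk=3 s=1: MISS | VC [5]
  [4] addr=0xf blk=3 s=1: L1-HIT | VC [5]
  [5] addr=0xd blk=3 s=1: L1-HIT | VC [5]
  [6] addr=0x3f blk=15 s=1: MISS | VC [5, 3]
  [7] addr=0xe blk=3 s=1: VC-HIT | VC [5, 15]
  [8] addr=0xe blk=3 s=1: L1-HIT | VC [5, 15]
  [9] addr=0xf blk=3 s=1: L1-HIT | VC [5, 15]
  [10] addr=0x15 blk=5 s=1: VC-HIT | VC [3, 15]
  [11] addr=0xd blk=3 s=1: VC-HIT | VC [5, 15]

SEQ = [MISS, L1-HIT, L1-HIT, MISS, L1-HIT, L1-HIT, MISS, VC-HIT, L1-HIT, L1-HIT, VC-HIT, VC-HIT]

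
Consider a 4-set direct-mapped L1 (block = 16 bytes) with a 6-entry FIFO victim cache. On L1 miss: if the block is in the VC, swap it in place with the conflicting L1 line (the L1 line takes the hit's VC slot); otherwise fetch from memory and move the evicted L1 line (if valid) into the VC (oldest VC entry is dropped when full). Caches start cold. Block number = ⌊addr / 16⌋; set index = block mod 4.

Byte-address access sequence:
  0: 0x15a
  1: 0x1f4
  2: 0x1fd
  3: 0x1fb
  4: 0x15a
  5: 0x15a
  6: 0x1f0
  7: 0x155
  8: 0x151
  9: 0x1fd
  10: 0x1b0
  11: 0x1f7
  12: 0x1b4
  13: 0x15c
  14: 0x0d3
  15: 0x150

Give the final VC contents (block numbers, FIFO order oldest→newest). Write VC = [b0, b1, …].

VC = [31, 13]

0: 0x15a (blk 21, set 1) → MISS  vc=[]
1: 0x1f4 (blk 31, set 3) → MISS  vc=[]
2: 0x1fd (blk 31, set 3) → L1-HIT  vc=[]
3: 0x1fb (blk 31, set 3) → L1-HIT  vc=[]
4: 0x15a (blk 21, set 1) → L1-HIT  vc=[]
5: 0x15a (blk 21, set 1) → L1-HIT  vc=[]
6: 0x1f0 (blk 31, set 3) → L1-HIT  vc=[]
7: 0x155 (blk 21, set 1) → L1-HIT  vc=[]
8: 0x151 (blk 21, set 1) → L1-HIT  vc=[]
9: 0x1fd (blk 31, set 3) → L1-HIT  vc=[]
10: 0x1b0 (blk 27, set 3) → MISS  vc=[31]
11: 0x1f7 (blk 31, set 3) → VC-HIT  vc=[27]
12: 0x1b4 (blk 27, set 3) → VC-HIT  vc=[31]
13: 0x15c (blk 21, set 1) → L1-HIT  vc=[31]
14: 0xd3 (blk 13, set 1) → MISS  vc=[31, 21]
15: 0x150 (blk 21, set 1) → VC-HIT  vc=[31, 13]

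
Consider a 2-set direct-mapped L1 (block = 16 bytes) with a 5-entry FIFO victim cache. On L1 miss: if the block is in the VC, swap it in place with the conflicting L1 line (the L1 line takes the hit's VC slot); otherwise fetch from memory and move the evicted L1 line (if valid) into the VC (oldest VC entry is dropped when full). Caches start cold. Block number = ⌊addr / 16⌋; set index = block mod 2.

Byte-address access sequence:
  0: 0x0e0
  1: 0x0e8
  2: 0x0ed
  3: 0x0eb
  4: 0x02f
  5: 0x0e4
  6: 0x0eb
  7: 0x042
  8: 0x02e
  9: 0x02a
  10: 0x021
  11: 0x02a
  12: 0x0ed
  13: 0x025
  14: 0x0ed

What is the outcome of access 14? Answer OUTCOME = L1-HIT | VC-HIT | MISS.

OUTCOME = VC-HIT

  [0] addr=0xe0 blk=14 s=0: MISS | VC []
  [1] addr=0xe8 blk=14 s=0: L1-HIT | VC []
  [2] addr=0xed blk=14 s=0: L1-HIT | VC []
  [3] addr=0xeb blk=14 s=0: L1-HIT | VC []
  [4] addr=0x2f blk=2 s=0: MISS | VC [14]
  [5] addr=0xe4 blk=14 s=0: VC-HIT | VC [2]
  [6] addr=0xeb blk=14 s=0: L1-HIT | VC [2]
  [7] addr=0x42 blk=4 s=0: MISS | VC [2, 14]
  [8] addr=0x2e blk=2 s=0: VC-HIT | VC [4, 14]
  [9] addr=0x2a blk=2 s=0: L1-HIT | VC [4, 14]
  [10] addr=0x21 blk=2 s=0: L1-HIT | VC [4, 14]
  [11] addr=0x2a blk=2 s=0: L1-HIT | VC [4, 14]
  [12] addr=0xed blk=14 s=0: VC-HIT | VC [4, 2]
  [13] addr=0x25 blk=2 s=0: VC-HIT | VC [4, 14]
  [14] addr=0xed blk=14 s=0: VC-HIT | VC [4, 2]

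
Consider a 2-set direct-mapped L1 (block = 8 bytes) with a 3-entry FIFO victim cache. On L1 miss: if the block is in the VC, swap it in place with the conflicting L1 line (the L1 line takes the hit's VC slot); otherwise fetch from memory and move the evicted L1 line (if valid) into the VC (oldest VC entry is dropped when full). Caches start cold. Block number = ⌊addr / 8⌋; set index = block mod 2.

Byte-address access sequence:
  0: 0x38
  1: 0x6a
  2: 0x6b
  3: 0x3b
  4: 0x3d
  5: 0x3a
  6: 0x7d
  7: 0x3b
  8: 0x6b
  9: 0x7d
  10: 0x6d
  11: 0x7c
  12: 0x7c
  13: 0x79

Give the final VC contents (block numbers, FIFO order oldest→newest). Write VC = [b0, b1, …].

#0 0x38→b7/s1 MISS; vc=[]
#1 0x6a→b13/s1 MISS; vc=[7]
#2 0x6b→b13/s1 L1-HIT; vc=[7]
#3 0x3b→b7/s1 VC-HIT; vc=[13]
#4 0x3d→b7/s1 L1-HIT; vc=[13]
#5 0x3a→b7/s1 L1-HIT; vc=[13]
#6 0x7d→b15/s1 MISS; vc=[13,7]
#7 0x3b→b7/s1 VC-HIT; vc=[13,15]
#8 0x6b→b13/s1 VC-HIT; vc=[7,15]
#9 0x7d→b15/s1 VC-HIT; vc=[7,13]
#10 0x6d→b13/s1 VC-HIT; vc=[7,15]
#11 0x7c→b15/s1 VC-HIT; vc=[7,13]
#12 0x7c→b15/s1 L1-HIT; vc=[7,13]
#13 0x79→b15/s1 L1-HIT; vc=[7,13]

VC = [7, 13]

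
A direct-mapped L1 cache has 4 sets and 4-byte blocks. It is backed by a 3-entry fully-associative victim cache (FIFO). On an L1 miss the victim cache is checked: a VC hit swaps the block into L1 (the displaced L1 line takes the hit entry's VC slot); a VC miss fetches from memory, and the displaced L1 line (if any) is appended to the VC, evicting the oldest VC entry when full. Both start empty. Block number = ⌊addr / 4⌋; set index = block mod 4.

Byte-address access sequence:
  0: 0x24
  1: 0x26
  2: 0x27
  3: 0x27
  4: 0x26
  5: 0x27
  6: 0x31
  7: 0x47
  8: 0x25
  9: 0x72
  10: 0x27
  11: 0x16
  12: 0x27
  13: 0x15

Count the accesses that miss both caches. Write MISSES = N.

MISSES = 5

0: 0x24 (blk 9, set 1) → MISS  vc=[]
1: 0x26 (blk 9, set 1) → L1-HIT  vc=[]
2: 0x27 (blk 9, set 1) → L1-HIT  vc=[]
3: 0x27 (blk 9, set 1) → L1-HIT  vc=[]
4: 0x26 (blk 9, set 1) → L1-HIT  vc=[]
5: 0x27 (blk 9, set 1) → L1-HIT  vc=[]
6: 0x31 (blk 12, set 0) → MISS  vc=[]
7: 0x47 (blk 17, set 1) → MISS  vc=[9]
8: 0x25 (blk 9, set 1) → VC-HIT  vc=[17]
9: 0x72 (blk 28, set 0) → MISS  vc=[17, 12]
10: 0x27 (blk 9, set 1) → L1-HIT  vc=[17, 12]
11: 0x16 (blk 5, set 1) → MISS  vc=[17, 12, 9]
12: 0x27 (blk 9, set 1) → VC-HIT  vc=[17, 12, 5]
13: 0x15 (blk 5, set 1) → VC-HIT  vc=[17, 12, 9]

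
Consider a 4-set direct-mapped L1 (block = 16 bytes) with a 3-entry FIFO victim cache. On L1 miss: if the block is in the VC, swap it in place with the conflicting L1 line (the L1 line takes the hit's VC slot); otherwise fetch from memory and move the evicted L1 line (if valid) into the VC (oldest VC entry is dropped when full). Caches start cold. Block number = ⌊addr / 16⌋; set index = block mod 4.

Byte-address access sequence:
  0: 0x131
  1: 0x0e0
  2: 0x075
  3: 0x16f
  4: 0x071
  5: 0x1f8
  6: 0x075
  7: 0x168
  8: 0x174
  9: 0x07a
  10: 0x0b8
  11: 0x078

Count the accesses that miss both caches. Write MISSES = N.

#0 0x131→b19/s3 MISS; vc=[]
#1 0xe0→b14/s2 MISS; vc=[]
#2 0x75→b7/s3 MISS; vc=[19]
#3 0x16f→b22/s2 MISS; vc=[19,14]
#4 0x71→b7/s3 L1-HIT; vc=[19,14]
#5 0x1f8→b31/s3 MISS; vc=[19,14,7]
#6 0x75→b7/s3 VC-HIT; vc=[19,14,31]
#7 0x168→b22/s2 L1-HIT; vc=[19,14,31]
#8 0x174→b23/s3 MISS; vc=[14,31,7]
#9 0x7a→b7/s3 VC-HIT; vc=[14,31,23]
#10 0xb8→b11/s3 MISS; vc=[31,23,7]
#11 0x78→b7/s3 VC-HIT; vc=[31,23,11]

MISSES = 7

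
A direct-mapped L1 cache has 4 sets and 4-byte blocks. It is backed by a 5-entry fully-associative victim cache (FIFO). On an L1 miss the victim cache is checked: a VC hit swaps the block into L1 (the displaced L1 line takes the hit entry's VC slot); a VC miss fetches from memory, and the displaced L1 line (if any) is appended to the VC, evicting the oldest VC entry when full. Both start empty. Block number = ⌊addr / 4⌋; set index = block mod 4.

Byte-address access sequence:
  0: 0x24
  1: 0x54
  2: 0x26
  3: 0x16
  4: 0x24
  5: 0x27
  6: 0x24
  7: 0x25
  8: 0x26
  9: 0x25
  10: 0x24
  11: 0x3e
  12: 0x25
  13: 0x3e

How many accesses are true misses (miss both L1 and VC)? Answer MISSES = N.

0: 0x24 (blk 9, set 1) → MISS  vc=[]
1: 0x54 (blk 21, set 1) → MISS  vc=[9]
2: 0x26 (blk 9, set 1) → VC-HIT  vc=[21]
3: 0x16 (blk 5, set 1) → MISS  vc=[21, 9]
4: 0x24 (blk 9, set 1) → VC-HIT  vc=[21, 5]
5: 0x27 (blk 9, set 1) → L1-HIT  vc=[21, 5]
6: 0x24 (blk 9, set 1) → L1-HIT  vc=[21, 5]
7: 0x25 (blk 9, set 1) → L1-HIT  vc=[21, 5]
8: 0x26 (blk 9, set 1) → L1-HIT  vc=[21, 5]
9: 0x25 (blk 9, set 1) → L1-HIT  vc=[21, 5]
10: 0x24 (blk 9, set 1) → L1-HIT  vc=[21, 5]
11: 0x3e (blk 15, set 3) → MISS  vc=[21, 5]
12: 0x25 (blk 9, set 1) → L1-HIT  vc=[21, 5]
13: 0x3e (blk 15, set 3) → L1-HIT  vc=[21, 5]

MISSES = 4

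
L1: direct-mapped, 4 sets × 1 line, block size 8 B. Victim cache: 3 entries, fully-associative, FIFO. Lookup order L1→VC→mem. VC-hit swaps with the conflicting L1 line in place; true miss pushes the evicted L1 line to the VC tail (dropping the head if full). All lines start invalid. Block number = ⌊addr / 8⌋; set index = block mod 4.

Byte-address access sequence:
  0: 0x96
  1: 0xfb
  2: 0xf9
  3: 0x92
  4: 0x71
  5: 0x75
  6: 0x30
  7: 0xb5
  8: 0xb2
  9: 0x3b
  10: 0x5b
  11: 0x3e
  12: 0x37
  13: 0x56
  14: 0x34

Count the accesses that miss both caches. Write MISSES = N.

MISSES = 8

#0 0x96→b18/s2 MISS; vc=[]
#1 0xfb→b31/s3 MISS; vc=[]
#2 0xf9→b31/s3 L1-HIT; vc=[]
#3 0x92→b18/s2 L1-HIT; vc=[]
#4 0x71→b14/s2 MISS; vc=[18]
#5 0x75→b14/s2 L1-HIT; vc=[18]
#6 0x30→b6/s2 MISS; vc=[18,14]
#7 0xb5→b22/s2 MISS; vc=[18,14,6]
#8 0xb2→b22/s2 L1-HIT; vc=[18,14,6]
#9 0x3b→b7/s3 MISS; vc=[14,6,31]
#10 0x5b→b11/s3 MISS; vc=[6,31,7]
#11 0x3e→b7/s3 VC-HIT; vc=[6,31,11]
#12 0x37→b6/s2 VC-HIT; vc=[22,31,11]
#13 0x56→b10/s2 MISS; vc=[31,11,6]
#14 0x34→b6/s2 VC-HIT; vc=[31,11,10]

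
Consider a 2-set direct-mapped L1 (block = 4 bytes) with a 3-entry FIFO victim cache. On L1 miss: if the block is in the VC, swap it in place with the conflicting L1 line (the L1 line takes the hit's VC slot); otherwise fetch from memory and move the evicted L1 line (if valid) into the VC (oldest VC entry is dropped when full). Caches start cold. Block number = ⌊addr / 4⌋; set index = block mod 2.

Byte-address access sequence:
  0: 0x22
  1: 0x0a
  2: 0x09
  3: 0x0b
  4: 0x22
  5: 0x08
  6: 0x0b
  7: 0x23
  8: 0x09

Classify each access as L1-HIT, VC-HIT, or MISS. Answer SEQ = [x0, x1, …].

#0 0x22→b8/s0 MISS; vc=[]
#1 0xa→b2/s0 MISS; vc=[8]
#2 0x9→b2/s0 L1-HIT; vc=[8]
#3 0xb→b2/s0 L1-HIT; vc=[8]
#4 0x22→b8/s0 VC-HIT; vc=[2]
#5 0x8→b2/s0 VC-HIT; vc=[8]
#6 0xb→b2/s0 L1-HIT; vc=[8]
#7 0x23→b8/s0 VC-HIT; vc=[2]
#8 0x9→b2/s0 VC-HIT; vc=[8]

SEQ = [MISS, MISS, L1-HIT, L1-HIT, VC-HIT, VC-HIT, L1-HIT, VC-HIT, VC-HIT]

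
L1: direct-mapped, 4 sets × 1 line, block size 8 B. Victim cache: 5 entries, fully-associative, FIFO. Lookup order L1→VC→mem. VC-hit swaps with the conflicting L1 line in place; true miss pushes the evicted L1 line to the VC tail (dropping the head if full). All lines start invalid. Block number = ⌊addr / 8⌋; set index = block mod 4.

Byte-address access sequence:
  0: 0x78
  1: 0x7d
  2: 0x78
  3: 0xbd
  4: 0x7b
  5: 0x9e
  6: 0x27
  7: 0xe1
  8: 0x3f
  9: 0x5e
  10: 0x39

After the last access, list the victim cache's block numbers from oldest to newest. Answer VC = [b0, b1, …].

VC = [23, 15, 4, 19, 11]

#0 0x78→b15/s3 MISS; vc=[]
#1 0x7d→b15/s3 L1-HIT; vc=[]
#2 0x78→b15/s3 L1-HIT; vc=[]
#3 0xbd→b23/s3 MISS; vc=[15]
#4 0x7b→b15/s3 VC-HIT; vc=[23]
#5 0x9e→b19/s3 MISS; vc=[23,15]
#6 0x27→b4/s0 MISS; vc=[23,15]
#7 0xe1→b28/s0 MISS; vc=[23,15,4]
#8 0x3f→b7/s3 MISS; vc=[23,15,4,19]
#9 0x5e→b11/s3 MISS; vc=[23,15,4,19,7]
#10 0x39→b7/s3 VC-HIT; vc=[23,15,4,19,11]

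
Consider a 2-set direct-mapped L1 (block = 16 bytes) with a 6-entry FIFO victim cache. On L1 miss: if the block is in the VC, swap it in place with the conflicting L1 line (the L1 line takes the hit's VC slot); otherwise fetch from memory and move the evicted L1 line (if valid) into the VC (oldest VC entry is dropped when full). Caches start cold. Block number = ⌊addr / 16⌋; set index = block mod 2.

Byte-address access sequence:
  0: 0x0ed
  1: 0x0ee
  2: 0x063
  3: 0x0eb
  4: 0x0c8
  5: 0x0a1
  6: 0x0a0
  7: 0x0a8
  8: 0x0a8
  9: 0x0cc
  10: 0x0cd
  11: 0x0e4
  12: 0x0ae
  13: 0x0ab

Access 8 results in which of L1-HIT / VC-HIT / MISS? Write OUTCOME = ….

OUTCOME = L1-HIT

  [0] addr=0xed blk=14 s=0: MISS | VC []
  [1] addr=0xee blk=14 s=0: L1-HIT | VC []
  [2] addr=0x63 blk=6 s=0: MISS | VC [14]
  [3] addr=0xeb blk=14 s=0: VC-HIT | VC [6]
  [4] addr=0xc8 blk=12 s=0: MISS | VC [6, 14]
  [5] addr=0xa1 blk=10 s=0: MISS | VC [6, 14, 12]
  [6] addr=0xa0 blk=10 s=0: L1-HIT | VC [6, 14, 12]
  [7] addr=0xa8 blk=10 s=0: L1-HIT | VC [6, 14, 12]
  [8] addr=0xa8 blk=10 s=0: L1-HIT | VC [6, 14, 12]
  [9] addr=0xcc blk=12 s=0: VC-HIT | VC [6, 14, 10]
  [10] addr=0xcd blk=12 s=0: L1-HIT | VC [6, 14, 10]
  [11] addr=0xe4 blk=14 s=0: VC-HIT | VC [6, 12, 10]
  [12] addr=0xae blk=10 s=0: VC-HIT | VC [6, 12, 14]
  [13] addr=0xab blk=10 s=0: L1-HIT | VC [6, 12, 14]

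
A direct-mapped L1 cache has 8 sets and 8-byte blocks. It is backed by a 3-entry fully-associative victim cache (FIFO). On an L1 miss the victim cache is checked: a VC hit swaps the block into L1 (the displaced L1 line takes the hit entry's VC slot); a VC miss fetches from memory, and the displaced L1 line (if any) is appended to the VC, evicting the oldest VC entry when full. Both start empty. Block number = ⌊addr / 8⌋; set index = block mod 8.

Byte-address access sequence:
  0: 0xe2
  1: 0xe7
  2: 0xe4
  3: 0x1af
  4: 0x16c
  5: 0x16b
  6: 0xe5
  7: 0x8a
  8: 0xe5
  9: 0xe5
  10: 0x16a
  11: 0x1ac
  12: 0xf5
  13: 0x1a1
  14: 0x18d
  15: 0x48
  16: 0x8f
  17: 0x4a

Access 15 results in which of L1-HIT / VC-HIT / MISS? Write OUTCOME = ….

OUTCOME = MISS

0: 0xe2 (blk 28, set 4) → MISS  vc=[]
1: 0xe7 (blk 28, set 4) → L1-HIT  vc=[]
2: 0xe4 (blk 28, set 4) → L1-HIT  vc=[]
3: 0x1af (blk 53, set 5) → MISS  vc=[]
4: 0x16c (blk 45, set 5) → MISS  vc=[53]
5: 0x16b (blk 45, set 5) → L1-HIT  vc=[53]
6: 0xe5 (blk 28, set 4) → L1-HIT  vc=[53]
7: 0x8a (blk 17, set 1) → MISS  vc=[53]
8: 0xe5 (blk 28, set 4) → L1-HIT  vc=[53]
9: 0xe5 (blk 28, set 4) → L1-HIT  vc=[53]
10: 0x16a (blk 45, set 5) → L1-HIT  vc=[53]
11: 0x1ac (blk 53, set 5) → VC-HIT  vc=[45]
12: 0xf5 (blk 30, set 6) → MISS  vc=[45]
13: 0x1a1 (blk 52, set 4) → MISS  vc=[45, 28]
14: 0x18d (blk 49, set 1) → MISS  vc=[45, 28, 17]
15: 0x48 (blk 9, set 1) → MISS  vc=[28, 17, 49]
16: 0x8f (blk 17, set 1) → VC-HIT  vc=[28, 9, 49]
17: 0x4a (blk 9, set 1) → VC-HIT  vc=[28, 17, 49]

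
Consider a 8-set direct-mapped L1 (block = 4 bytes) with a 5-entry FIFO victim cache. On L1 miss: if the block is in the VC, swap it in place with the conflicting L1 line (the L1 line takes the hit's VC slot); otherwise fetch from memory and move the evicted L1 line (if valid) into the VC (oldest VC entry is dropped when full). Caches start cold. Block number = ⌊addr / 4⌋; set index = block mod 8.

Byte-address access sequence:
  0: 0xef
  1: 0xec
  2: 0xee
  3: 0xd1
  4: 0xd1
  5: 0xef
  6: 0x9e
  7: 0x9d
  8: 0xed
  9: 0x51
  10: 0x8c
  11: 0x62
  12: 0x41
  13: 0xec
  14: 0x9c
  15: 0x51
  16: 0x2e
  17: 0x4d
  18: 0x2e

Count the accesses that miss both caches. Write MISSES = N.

#0 0xef→b59/s3 MISS; vc=[]
#1 0xec→b59/s3 L1-HIT; vc=[]
#2 0xee→b59/s3 L1-HIT; vc=[]
#3 0xd1→b52/s4 MISS; vc=[]
#4 0xd1→b52/s4 L1-HIT; vc=[]
#5 0xef→b59/s3 L1-HIT; vc=[]
#6 0x9e→b39/s7 MISS; vc=[]
#7 0x9d→b39/s7 L1-HIT; vc=[]
#8 0xed→b59/s3 L1-HIT; vc=[]
#9 0x51→b20/s4 MISS; vc=[52]
#10 0x8c→b35/s3 MISS; vc=[52,59]
#11 0x62→b24/s0 MISS; vc=[52,59]
#12 0x41→b16/s0 MISS; vc=[52,59,24]
#13 0xec→b59/s3 VC-HIT; vc=[52,35,24]
#14 0x9c→b39/s7 L1-HIT; vc=[52,35,24]
#15 0x51→b20/s4 L1-HIT; vc=[52,35,24]
#16 0x2e→b11/s3 MISS; vc=[52,35,24,59]
#17 0x4d→b19/s3 MISS; vc=[52,35,24,59,11]
#18 0x2e→b11/s3 VC-HIT; vc=[52,35,24,59,19]

MISSES = 9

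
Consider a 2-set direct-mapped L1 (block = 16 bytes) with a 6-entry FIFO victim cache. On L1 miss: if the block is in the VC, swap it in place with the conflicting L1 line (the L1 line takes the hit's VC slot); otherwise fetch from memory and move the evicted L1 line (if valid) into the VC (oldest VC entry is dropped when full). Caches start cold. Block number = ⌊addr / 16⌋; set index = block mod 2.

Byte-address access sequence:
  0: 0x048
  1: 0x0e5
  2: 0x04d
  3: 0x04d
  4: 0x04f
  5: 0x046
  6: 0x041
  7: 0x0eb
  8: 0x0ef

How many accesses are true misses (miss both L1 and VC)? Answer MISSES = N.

0: 0x48 (blk 4, set 0) → MISS  vc=[]
1: 0xe5 (blk 14, set 0) → MISS  vc=[4]
2: 0x4d (blk 4, set 0) → VC-HIT  vc=[14]
3: 0x4d (blk 4, set 0) → L1-HIT  vc=[14]
4: 0x4f (blk 4, set 0) → L1-HIT  vc=[14]
5: 0x46 (blk 4, set 0) → L1-HIT  vc=[14]
6: 0x41 (blk 4, set 0) → L1-HIT  vc=[14]
7: 0xeb (blk 14, set 0) → VC-HIT  vc=[4]
8: 0xef (blk 14, set 0) → L1-HIT  vc=[4]

MISSES = 2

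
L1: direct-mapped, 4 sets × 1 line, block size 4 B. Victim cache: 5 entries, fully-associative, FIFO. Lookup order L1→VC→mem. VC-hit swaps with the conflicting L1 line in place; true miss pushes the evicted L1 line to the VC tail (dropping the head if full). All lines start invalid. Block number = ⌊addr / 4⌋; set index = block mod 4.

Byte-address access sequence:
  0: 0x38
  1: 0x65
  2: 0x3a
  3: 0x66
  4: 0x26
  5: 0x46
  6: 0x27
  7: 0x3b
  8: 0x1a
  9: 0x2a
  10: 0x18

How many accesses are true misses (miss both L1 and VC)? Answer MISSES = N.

#0 0x38→b14/s2 MISS; vc=[]
#1 0x65→b25/s1 MISS; vc=[]
#2 0x3a→b14/s2 L1-HIT; vc=[]
#3 0x66→b25/s1 L1-HIT; vc=[]
#4 0x26→b9/s1 MISS; vc=[25]
#5 0x46→b17/s1 MISS; vc=[25,9]
#6 0x27→b9/s1 VC-HIT; vc=[25,17]
#7 0x3b→b14/s2 L1-HIT; vc=[25,17]
#8 0x1a→b6/s2 MISS; vc=[25,17,14]
#9 0x2a→b10/s2 MISS; vc=[25,17,14,6]
#10 0x18→b6/s2 VC-HIT; vc=[25,17,14,10]

MISSES = 6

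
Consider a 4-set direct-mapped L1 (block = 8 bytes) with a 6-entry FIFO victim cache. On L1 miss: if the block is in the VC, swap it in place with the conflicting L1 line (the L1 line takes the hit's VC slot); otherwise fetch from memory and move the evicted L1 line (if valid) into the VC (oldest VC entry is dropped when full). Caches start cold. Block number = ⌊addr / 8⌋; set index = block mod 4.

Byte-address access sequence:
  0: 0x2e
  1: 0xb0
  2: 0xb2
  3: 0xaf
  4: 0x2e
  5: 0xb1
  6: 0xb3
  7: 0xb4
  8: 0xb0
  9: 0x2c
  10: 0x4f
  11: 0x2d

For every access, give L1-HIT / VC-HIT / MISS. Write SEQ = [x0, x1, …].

  [0] addr=0x2e blk=5 s=1: MISS | VC []
  [1] addr=0xb0 blk=22 s=2: MISS | VC []
  [2] addr=0xb2 blk=22 s=2: L1-HIT | VC []
  [3] addr=0xaf blk=21 s=1: MISS | VC [5]
  [4] addr=0x2e blk=5 s=1: VC-HIT | VC [21]
  [5] addr=0xb1 blk=22 s=2: L1-HIT | VC [21]
  [6] addr=0xb3 blk=22 s=2: L1-HIT | VC [21]
  [7] addr=0xb4 blk=22 s=2: L1-HIT | VC [21]
  [8] addr=0xb0 blk=22 s=2: L1-HIT | VC [21]
  [9] addr=0x2c blk=5 s=1: L1-HIT | VC [21]
  [10] addr=0x4f blk=9 s=1: MISS | VC [21, 5]
  [11] addr=0x2d blk=5 s=1: VC-HIT | VC [21, 9]

SEQ = [MISS, MISS, L1-HIT, MISS, VC-HIT, L1-HIT, L1-HIT, L1-HIT, L1-HIT, L1-HIT, MISS, VC-HIT]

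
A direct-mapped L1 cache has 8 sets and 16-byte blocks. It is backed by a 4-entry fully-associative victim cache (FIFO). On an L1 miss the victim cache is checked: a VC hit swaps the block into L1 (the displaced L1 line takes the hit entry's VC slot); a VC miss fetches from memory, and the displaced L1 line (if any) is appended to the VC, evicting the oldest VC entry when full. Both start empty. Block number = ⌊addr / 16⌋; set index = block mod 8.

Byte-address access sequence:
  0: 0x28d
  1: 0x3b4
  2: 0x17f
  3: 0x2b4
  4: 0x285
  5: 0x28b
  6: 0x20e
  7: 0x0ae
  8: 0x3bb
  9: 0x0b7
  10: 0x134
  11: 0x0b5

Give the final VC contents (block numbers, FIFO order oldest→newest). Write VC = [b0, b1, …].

VC = [43, 40, 59, 19]

  [0] addr=0x28d blk=40 s=0: MISS | VC []
  [1] addr=0x3b4 blk=59 s=3: MISS | VC []
  [2] addr=0x17f blk=23 s=7: MISS | VC []
  [3] addr=0x2b4 blk=43 s=3: MISS | VC [59]
  [4] addr=0x285 blk=40 s=0: L1-HIT | VC [59]
  [5] addr=0x28b blk=40 s=0: L1-HIT | VC [59]
  [6] addr=0x20e blk=32 s=0: MISS | VC [59, 40]
  [7] addr=0xae blk=10 s=2: MISS | VC [59, 40]
  [8] addr=0x3bb blk=59 s=3: VC-HIT | VC [43, 40]
  [9] addr=0xb7 blk=11 s=3: MISS | VC [43, 40, 59]
  [10] addr=0x134 blk=19 s=3: MISS | VC [43, 40, 59, 11]
  [11] addr=0xb5 blk=11 s=3: VC-HIT | VC [43, 40, 59, 19]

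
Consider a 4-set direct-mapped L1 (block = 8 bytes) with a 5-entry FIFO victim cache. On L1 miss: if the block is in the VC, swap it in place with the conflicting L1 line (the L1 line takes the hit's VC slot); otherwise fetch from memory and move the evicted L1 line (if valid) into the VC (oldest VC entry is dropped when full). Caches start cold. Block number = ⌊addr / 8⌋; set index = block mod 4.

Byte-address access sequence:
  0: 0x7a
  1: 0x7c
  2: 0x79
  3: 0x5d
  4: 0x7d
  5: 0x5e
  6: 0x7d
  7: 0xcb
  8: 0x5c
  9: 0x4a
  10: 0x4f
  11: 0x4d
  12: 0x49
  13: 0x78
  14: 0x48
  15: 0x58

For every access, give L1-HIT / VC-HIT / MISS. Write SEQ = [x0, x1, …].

SEQ = [MISS, L1-HIT, L1-HIT, MISS, VC-HIT, VC-HIT, VC-HIT, MISS, VC-HIT, MISS, L1-HIT, L1-HIT, L1-HIT, VC-HIT, L1-HIT, VC-HIT]

  [0] addr=0x7a blk=15 s=3: MISS | VC []
  [1] addr=0x7c blk=15 s=3: L1-HIT | VC []
  [2] addr=0x79 blk=15 s=3: L1-HIT | VC []
  [3] addr=0x5d blk=11 s=3: MISS | VC [15]
  [4] addr=0x7d blk=15 s=3: VC-HIT | VC [11]
  [5] addr=0x5e blk=11 s=3: VC-HIT | VC [15]
  [6] addr=0x7d blk=15 s=3: VC-HIT | VC [11]
  [7] addr=0xcb blk=25 s=1: MISS | VC [11]
  [8] addr=0x5c blk=11 s=3: VC-HIT | VC [15]
  [9] addr=0x4a blk=9 s=1: MISS | VC [15, 25]
  [10] addr=0x4f blk=9 s=1: L1-HIT | VC [15, 25]
  [11] addr=0x4d blk=9 s=1: L1-HIT | VC [15, 25]
  [12] addr=0x49 blk=9 s=1: L1-HIT | VC [15, 25]
  [13] addr=0x78 blk=15 s=3: VC-HIT | VC [11, 25]
  [14] addr=0x48 blk=9 s=1: L1-HIT | VC [11, 25]
  [15] addr=0x58 blk=11 s=3: VC-HIT | VC [15, 25]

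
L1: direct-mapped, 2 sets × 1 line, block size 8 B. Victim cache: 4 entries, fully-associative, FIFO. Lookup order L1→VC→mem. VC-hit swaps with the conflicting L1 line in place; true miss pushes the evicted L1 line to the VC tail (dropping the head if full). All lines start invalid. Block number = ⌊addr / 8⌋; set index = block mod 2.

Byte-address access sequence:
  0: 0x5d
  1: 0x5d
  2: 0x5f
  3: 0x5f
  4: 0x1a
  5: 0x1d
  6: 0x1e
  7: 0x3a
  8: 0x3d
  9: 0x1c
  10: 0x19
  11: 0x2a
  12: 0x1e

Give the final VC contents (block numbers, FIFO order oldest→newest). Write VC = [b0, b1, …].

VC = [11, 7, 5]

0: 0x5d (blk 11, set 1) → MISS  vc=[]
1: 0x5d (blk 11, set 1) → L1-HIT  vc=[]
2: 0x5f (blk 11, set 1) → L1-HIT  vc=[]
3: 0x5f (blk 11, set 1) → L1-HIT  vc=[]
4: 0x1a (blk 3, set 1) → MISS  vc=[11]
5: 0x1d (blk 3, set 1) → L1-HIT  vc=[11]
6: 0x1e (blk 3, set 1) → L1-HIT  vc=[11]
7: 0x3a (blk 7, set 1) → MISS  vc=[11, 3]
8: 0x3d (blk 7, set 1) → L1-HIT  vc=[11, 3]
9: 0x1c (blk 3, set 1) → VC-HIT  vc=[11, 7]
10: 0x19 (blk 3, set 1) → L1-HIT  vc=[11, 7]
11: 0x2a (blk 5, set 1) → MISS  vc=[11, 7, 3]
12: 0x1e (blk 3, set 1) → VC-HIT  vc=[11, 7, 5]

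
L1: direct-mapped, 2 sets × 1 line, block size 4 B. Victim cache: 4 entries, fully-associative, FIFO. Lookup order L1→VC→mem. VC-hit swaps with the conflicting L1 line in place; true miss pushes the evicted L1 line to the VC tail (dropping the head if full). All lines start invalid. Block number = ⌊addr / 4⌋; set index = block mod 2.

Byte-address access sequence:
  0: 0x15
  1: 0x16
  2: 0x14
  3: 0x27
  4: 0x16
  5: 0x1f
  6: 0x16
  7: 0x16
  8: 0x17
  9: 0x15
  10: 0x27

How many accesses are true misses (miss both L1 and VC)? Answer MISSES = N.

#0 0x15→b5/s1 MISS; vc=[]
#1 0x16→b5/s1 L1-HIT; vc=[]
#2 0x14→b5/s1 L1-HIT; vc=[]
#3 0x27→b9/s1 MISS; vc=[5]
#4 0x16→b5/s1 VC-HIT; vc=[9]
#5 0x1f→b7/s1 MISS; vc=[9,5]
#6 0x16→b5/s1 VC-HIT; vc=[9,7]
#7 0x16→b5/s1 L1-HIT; vc=[9,7]
#8 0x17→b5/s1 L1-HIT; vc=[9,7]
#9 0x15→b5/s1 L1-HIT; vc=[9,7]
#10 0x27→b9/s1 VC-HIT; vc=[5,7]

MISSES = 3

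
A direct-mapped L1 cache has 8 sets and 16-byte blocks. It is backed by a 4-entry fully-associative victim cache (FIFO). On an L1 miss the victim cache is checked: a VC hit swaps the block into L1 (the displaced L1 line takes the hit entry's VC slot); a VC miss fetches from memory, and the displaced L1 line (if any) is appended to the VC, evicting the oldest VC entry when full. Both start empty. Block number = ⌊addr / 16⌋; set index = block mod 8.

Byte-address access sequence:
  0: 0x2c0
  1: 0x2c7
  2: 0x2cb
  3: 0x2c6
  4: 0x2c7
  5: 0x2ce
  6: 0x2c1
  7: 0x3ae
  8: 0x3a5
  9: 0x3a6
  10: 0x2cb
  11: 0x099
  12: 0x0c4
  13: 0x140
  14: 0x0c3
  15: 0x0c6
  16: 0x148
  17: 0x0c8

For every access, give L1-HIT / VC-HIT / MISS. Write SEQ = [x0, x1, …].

SEQ = [MISS, L1-HIT, L1-HIT, L1-HIT, L1-HIT, L1-HIT, L1-HIT, MISS, L1-HIT, L1-HIT, L1-HIT, MISS, MISS, MISS, VC-HIT, L1-HIT, VC-HIT, VC-HIT]

  [0] addr=0x2c0 blk=44 s=4: MISS | VC []
  [1] addr=0x2c7 blk=44 s=4: L1-HIT | VC []
  [2] addr=0x2cb blk=44 s=4: L1-HIT | VC []
  [3] addr=0x2c6 blk=44 s=4: L1-HIT | VC []
  [4] addr=0x2c7 blk=44 s=4: L1-HIT | VC []
  [5] addr=0x2ce blk=44 s=4: L1-HIT | VC []
  [6] addr=0x2c1 blk=44 s=4: L1-HIT | VC []
  [7] addr=0x3ae blk=58 s=2: MISS | VC []
  [8] addr=0x3a5 blk=58 s=2: L1-HIT | VC []
  [9] addr=0x3a6 blk=58 s=2: L1-HIT | VC []
  [10] addr=0x2cb blk=44 s=4: L1-HIT | VC []
  [11] addr=0x99 blk=9 s=1: MISS | VC []
  [12] addr=0xc4 blk=12 s=4: MISS | VC [44]
  [13] addr=0x140 blk=20 s=4: MISS | VC [44, 12]
  [14] addr=0xc3 blk=12 s=4: VC-HIT | VC [44, 20]
  [15] addr=0xc6 blk=12 s=4: L1-HIT | VC [44, 20]
  [16] addr=0x148 blk=20 s=4: VC-HIT | VC [44, 12]
  [17] addr=0xc8 blk=12 s=4: VC-HIT | VC [44, 20]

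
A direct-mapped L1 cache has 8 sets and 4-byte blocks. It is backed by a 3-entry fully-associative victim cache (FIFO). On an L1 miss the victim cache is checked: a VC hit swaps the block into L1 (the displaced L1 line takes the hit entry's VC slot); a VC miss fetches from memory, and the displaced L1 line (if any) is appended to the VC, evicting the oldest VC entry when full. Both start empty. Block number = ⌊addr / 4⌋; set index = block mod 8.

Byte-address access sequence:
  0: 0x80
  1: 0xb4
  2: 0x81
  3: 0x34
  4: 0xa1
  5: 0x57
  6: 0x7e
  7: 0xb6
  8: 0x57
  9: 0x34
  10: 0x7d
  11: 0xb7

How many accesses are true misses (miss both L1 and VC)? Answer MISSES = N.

MISSES = 6

  [0] addr=0x80 blk=32 s=0: MISS | VC []
  [1] addr=0xb4 blk=45 s=5: MISS | VC []
  [2] addr=0x81 blk=32 s=0: L1-HIT | VC []
  [3] addr=0x34 blk=13 s=5: MISS | VC [45]
  [4] addr=0xa1 blk=40 s=0: MISS | VC [45, 32]
  [5] addr=0x57 blk=21 s=5: MISS | VC [45, 32, 13]
  [6] addr=0x7e blk=31 s=7: MISS | VC [45, 32, 13]
  [7] addr=0xb6 blk=45 s=5: VC-HIT | VC [21, 32, 13]
  [8] addr=0x57 blk=21 s=5: VC-HIT | VC [45, 32, 13]
  [9] addr=0x34 blk=13 s=5: VC-HIT | VC [45, 32, 21]
  [10] addr=0x7d blk=31 s=7: L1-HIT | VC [45, 32, 21]
  [11] addr=0xb7 blk=45 s=5: VC-HIT | VC [13, 32, 21]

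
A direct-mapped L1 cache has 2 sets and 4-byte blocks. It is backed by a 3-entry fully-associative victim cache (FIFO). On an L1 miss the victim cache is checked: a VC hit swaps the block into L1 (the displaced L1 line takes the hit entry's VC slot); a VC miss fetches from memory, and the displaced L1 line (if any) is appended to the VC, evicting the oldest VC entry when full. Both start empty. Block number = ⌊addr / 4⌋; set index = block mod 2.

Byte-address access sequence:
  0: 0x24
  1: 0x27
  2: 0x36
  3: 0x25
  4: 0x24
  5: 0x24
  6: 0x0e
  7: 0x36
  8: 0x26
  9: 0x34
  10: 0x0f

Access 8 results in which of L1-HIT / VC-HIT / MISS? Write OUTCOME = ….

OUTCOME = VC-HIT

  [0] addr=0x24 blk=9 s=1: MISS | VC []
  [1] addr=0x27 blk=9 s=1: L1-HIT | VC []
  [2] addr=0x36 blk=13 s=1: MISS | VC [9]
  [3] addr=0x25 blk=9 s=1: VC-HIT | VC [13]
  [4] addr=0x24 blk=9 s=1: L1-HIT | VC [13]
  [5] addr=0x24 blk=9 s=1: L1-HIT | VC [13]
  [6] addr=0xe blk=3 s=1: MISS | VC [13, 9]
  [7] addr=0x36 blk=13 s=1: VC-HIT | VC [3, 9]
  [8] addr=0x26 blk=9 s=1: VC-HIT | VC [3, 13]
  [9] addr=0x34 blk=13 s=1: VC-HIT | VC [3, 9]
  [10] addr=0xf blk=3 s=1: VC-HIT | VC [13, 9]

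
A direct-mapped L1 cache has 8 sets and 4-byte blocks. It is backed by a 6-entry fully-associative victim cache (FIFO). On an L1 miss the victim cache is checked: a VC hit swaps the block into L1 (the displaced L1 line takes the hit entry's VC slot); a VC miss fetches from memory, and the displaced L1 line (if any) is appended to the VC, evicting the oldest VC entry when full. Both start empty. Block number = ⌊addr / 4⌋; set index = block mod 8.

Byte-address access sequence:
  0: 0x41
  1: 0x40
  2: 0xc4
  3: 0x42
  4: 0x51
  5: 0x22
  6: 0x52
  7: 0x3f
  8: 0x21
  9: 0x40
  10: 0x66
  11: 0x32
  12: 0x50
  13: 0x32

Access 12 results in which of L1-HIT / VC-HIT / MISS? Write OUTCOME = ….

0: 0x41 (blk 16, set 0) → MISS  vc=[]
1: 0x40 (blk 16, set 0) → L1-HIT  vc=[]
2: 0xc4 (blk 49, set 1) → MISS  vc=[]
3: 0x42 (blk 16, set 0) → L1-HIT  vc=[]
4: 0x51 (blk 20, set 4) → MISS  vc=[]
5: 0x22 (blk 8, set 0) → MISS  vc=[16]
6: 0x52 (blk 20, set 4) → L1-HIT  vc=[16]
7: 0x3f (blk 15, set 7) → MISS  vc=[16]
8: 0x21 (blk 8, set 0) → L1-HIT  vc=[16]
9: 0x40 (blk 16, set 0) → VC-HIT  vc=[8]
10: 0x66 (blk 25, set 1) → MISS  vc=[8, 49]
11: 0x32 (blk 12, set 4) → MISS  vc=[8, 49, 20]
12: 0x50 (blk 20, set 4) → VC-HIT  vc=[8, 49, 12]
13: 0x32 (blk 12, set 4) → VC-HIT  vc=[8, 49, 20]

OUTCOME = VC-HIT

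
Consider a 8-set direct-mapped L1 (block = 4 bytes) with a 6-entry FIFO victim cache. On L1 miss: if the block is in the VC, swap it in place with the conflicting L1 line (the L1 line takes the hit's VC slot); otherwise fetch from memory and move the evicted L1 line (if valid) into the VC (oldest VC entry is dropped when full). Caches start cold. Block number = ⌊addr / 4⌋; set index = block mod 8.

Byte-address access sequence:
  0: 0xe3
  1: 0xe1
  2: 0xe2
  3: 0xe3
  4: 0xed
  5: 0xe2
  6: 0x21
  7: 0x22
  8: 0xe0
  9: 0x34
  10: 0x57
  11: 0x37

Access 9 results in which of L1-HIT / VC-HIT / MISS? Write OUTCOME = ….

OUTCOME = MISS

  [0] addr=0xe3 blk=56 s=0: MISS | VC []
  [1] addr=0xe1 blk=56 s=0: L1-HIT | VC []
  [2] addr=0xe2 blk=56 s=0: L1-HIT | VC []
  [3] addr=0xe3 blk=56 s=0: L1-HIT | VC []
  [4] addr=0xed blk=59 s=3: MISS | VC []
  [5] addr=0xe2 blk=56 s=0: L1-HIT | VC []
  [6] addr=0x21 blk=8 s=0: MISS | VC [56]
  [7] addr=0x22 blk=8 s=0: L1-HIT | VC [56]
  [8] addr=0xe0 blk=56 s=0: VC-HIT | VC [8]
  [9] addr=0x34 blk=13 s=5: MISS | VC [8]
  [10] addr=0x57 blk=21 s=5: MISS | VC [8, 13]
  [11] addr=0x37 blk=13 s=5: VC-HIT | VC [8, 21]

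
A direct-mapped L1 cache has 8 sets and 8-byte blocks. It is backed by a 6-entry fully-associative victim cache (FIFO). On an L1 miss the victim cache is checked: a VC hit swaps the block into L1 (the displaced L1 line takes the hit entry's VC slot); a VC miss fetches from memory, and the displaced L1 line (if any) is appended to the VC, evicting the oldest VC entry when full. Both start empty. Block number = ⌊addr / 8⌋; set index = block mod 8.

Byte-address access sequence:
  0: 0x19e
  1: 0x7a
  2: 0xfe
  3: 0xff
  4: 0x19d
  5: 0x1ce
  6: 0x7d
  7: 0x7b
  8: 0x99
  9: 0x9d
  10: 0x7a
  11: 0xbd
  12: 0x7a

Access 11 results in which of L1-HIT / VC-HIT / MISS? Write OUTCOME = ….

  [0] addr=0x19e blk=51 s=3: MISS | VC []
  [1] addr=0x7a blk=15 s=7: MISS | VC []
  [2] addr=0xfe blk=31 s=7: MISS | VC [15]
  [3] addr=0xff blk=31 s=7: L1-HIT | VC [15]
  [4] addr=0x19d blk=51 s=3: L1-HIT | VC [15]
  [5] addr=0x1ce blk=57 s=1: MISS | VC [15]
  [6] addr=0x7d blk=15 s=7: VC-HIT | VC [31]
  [7] addr=0x7b blk=15 s=7: L1-HIT | VC [31]
  [8] addr=0x99 blk=19 s=3: MISS | VC [31, 51]
  [9] addr=0x9d blk=19 s=3: L1-HIT | VC [31, 51]
  [10] addr=0x7a blk=15 s=7: L1-HIT | VC [31, 51]
  [11] addr=0xbd blk=23 s=7: MISS | VC [31, 51, 15]
  [12] addr=0x7a blk=15 s=7: VC-HIT | VC [31, 51, 23]

OUTCOME = MISS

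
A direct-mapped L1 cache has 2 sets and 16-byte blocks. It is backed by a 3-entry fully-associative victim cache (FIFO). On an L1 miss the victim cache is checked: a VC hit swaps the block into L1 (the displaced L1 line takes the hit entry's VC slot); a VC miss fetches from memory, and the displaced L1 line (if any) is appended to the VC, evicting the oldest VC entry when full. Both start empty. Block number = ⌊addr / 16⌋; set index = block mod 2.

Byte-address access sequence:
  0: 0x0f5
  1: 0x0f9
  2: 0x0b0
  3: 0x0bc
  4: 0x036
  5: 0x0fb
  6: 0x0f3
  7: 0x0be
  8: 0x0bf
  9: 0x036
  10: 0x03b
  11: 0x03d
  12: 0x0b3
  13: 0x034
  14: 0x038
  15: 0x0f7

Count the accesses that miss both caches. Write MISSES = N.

MISSES = 3

#0 0xf5→b15/s1 MISS; vc=[]
#1 0xf9→b15/s1 L1-HIT; vc=[]
#2 0xb0→b11/s1 MISS; vc=[15]
#3 0xbc→b11/s1 L1-HIT; vc=[15]
#4 0x36→b3/s1 MISS; vc=[15,11]
#5 0xfb→b15/s1 VC-HIT; vc=[3,11]
#6 0xf3→b15/s1 L1-HIT; vc=[3,11]
#7 0xbe→b11/s1 VC-HIT; vc=[3,15]
#8 0xbf→b11/s1 L1-HIT; vc=[3,15]
#9 0x36→b3/s1 VC-HIT; vc=[11,15]
#10 0x3b→b3/s1 L1-HIT; vc=[11,15]
#11 0x3d→b3/s1 L1-HIT; vc=[11,15]
#12 0xb3→b11/s1 VC-HIT; vc=[3,15]
#13 0x34→b3/s1 VC-HIT; vc=[11,15]
#14 0x38→b3/s1 L1-HIT; vc=[11,15]
#15 0xf7→b15/s1 VC-HIT; vc=[11,3]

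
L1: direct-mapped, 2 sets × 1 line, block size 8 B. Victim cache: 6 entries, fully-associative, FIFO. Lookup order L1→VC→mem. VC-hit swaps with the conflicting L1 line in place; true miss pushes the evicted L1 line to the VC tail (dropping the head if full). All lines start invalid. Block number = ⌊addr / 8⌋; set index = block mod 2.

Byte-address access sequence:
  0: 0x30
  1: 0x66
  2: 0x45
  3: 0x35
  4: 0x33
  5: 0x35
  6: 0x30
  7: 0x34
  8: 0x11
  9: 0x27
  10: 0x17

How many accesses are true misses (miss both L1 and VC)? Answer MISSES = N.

MISSES = 5

  [0] addr=0x30 blk=6 s=0: MISS | VC []
  [1] addr=0x66 blk=12 s=0: MISS | VC [6]
  [2] addr=0x45 blk=8 s=0: MISS | VC [6, 12]
  [3] addr=0x35 blk=6 s=0: VC-HIT | VC [8, 12]
  [4] addr=0x33 blk=6 s=0: L1-HIT | VC [8, 12]
  [5] addr=0x35 blk=6 s=0: L1-HIT | VC [8, 12]
  [6] addr=0x30 blk=6 s=0: L1-HIT | VC [8, 12]
  [7] addr=0x34 blk=6 s=0: L1-HIT | VC [8, 12]
  [8] addr=0x11 blk=2 s=0: MISS | VC [8, 12, 6]
  [9] addr=0x27 blk=4 s=0: MISS | VC [8, 12, 6, 2]
  [10] addr=0x17 blk=2 s=0: VC-HIT | VC [8, 12, 6, 4]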